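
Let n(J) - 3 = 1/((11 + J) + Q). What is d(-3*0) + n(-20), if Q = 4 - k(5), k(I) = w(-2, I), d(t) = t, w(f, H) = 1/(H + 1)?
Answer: 87/31 ≈ 2.8064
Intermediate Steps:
w(f, H) = 1/(1 + H)
k(I) = 1/(1 + I)
Q = 23/6 (Q = 4 - 1/(1 + 5) = 4 - 1/6 = 23/6 ≈ 3.8333)
n(J) = 3 + 1/(89/6 + J) (n(J) = 3 + 1/((11 + J) + 23/6) = 3 + 1/(89/6 + J))
d(-3*0) + n(-20) = -3*0 + 3*(91 + 6*(-20))/(89 + 6*(-20)) = 0 + 3*(91 - 120)/(89 - 120) = 0 + 3*(-29)/(-31) = 0 + 3*(-1/31)*(-29) = 0 + 87/31 = 87/31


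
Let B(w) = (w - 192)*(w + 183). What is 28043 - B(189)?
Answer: 29159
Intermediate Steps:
B(w) = (-192 + w)*(183 + w)
28043 - B(189) = 28043 - (-35136 + 189² - 9*189) = 28043 - (-35136 + 35721 - 1701) = 28043 - 1*(-1116) = 28043 + 1116 = 29159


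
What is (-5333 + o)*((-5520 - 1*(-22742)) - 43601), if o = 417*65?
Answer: -574323588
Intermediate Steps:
o = 27105
(-5333 + o)*((-5520 - 1*(-22742)) - 43601) = (-5333 + 27105)*((-5520 - 1*(-22742)) - 43601) = 21772*((-5520 + 22742) - 43601) = 21772*(17222 - 43601) = 21772*(-26379) = -574323588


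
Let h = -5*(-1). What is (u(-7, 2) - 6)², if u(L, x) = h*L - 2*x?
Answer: 2025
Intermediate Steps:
h = 5
u(L, x) = -2*x + 5*L (u(L, x) = 5*L - 2*x = -2*x + 5*L)
(u(-7, 2) - 6)² = ((-2*2 + 5*(-7)) - 6)² = ((-4 - 35) - 6)² = (-39 - 6)² = (-45)² = 2025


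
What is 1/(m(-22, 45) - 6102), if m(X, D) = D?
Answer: -1/6057 ≈ -0.00016510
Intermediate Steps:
1/(m(-22, 45) - 6102) = 1/(45 - 6102) = 1/(-6057) = -1/6057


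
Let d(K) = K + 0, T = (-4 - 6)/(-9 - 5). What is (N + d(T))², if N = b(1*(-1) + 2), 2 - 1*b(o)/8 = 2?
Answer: 25/49 ≈ 0.51020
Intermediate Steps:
T = 5/7 (T = -10/(-14) = -10*(-1/14) = 5/7 ≈ 0.71429)
b(o) = 0 (b(o) = 16 - 8*2 = 16 - 16 = 0)
d(K) = K
N = 0
(N + d(T))² = (0 + 5/7)² = (5/7)² = 25/49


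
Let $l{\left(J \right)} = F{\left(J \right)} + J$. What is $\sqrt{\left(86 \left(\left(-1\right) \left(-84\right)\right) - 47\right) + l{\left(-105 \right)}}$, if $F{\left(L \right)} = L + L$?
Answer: $\sqrt{6862} \approx 82.837$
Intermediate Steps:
$F{\left(L \right)} = 2 L$
$l{\left(J \right)} = 3 J$ ($l{\left(J \right)} = 2 J + J = 3 J$)
$\sqrt{\left(86 \left(\left(-1\right) \left(-84\right)\right) - 47\right) + l{\left(-105 \right)}} = \sqrt{\left(86 \left(\left(-1\right) \left(-84\right)\right) - 47\right) + 3 \left(-105\right)} = \sqrt{\left(86 \cdot 84 - 47\right) - 315} = \sqrt{\left(7224 - 47\right) - 315} = \sqrt{7177 - 315} = \sqrt{6862}$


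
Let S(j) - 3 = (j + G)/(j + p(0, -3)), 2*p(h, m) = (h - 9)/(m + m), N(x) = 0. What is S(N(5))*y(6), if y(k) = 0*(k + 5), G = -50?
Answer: 0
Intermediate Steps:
p(h, m) = (-9 + h)/(4*m) (p(h, m) = ((h - 9)/(m + m))/2 = ((-9 + h)/((2*m)))/2 = ((-9 + h)*(1/(2*m)))/2 = ((-9 + h)/(2*m))/2 = (-9 + h)/(4*m))
y(k) = 0 (y(k) = 0*(5 + k) = 0)
S(j) = 3 + (-50 + j)/(¾ + j) (S(j) = 3 + (j - 50)/(j + (¼)*(-9 + 0)/(-3)) = 3 + (-50 + j)/(j + (¼)*(-⅓)*(-9)) = 3 + (-50 + j)/(j + ¾) = 3 + (-50 + j)/(¾ + j))
S(N(5))*y(6) = ((-191 + 16*0)/(3 + 4*0))*0 = ((-191 + 0)/(3 + 0))*0 = (-191/3)*0 = ((⅓)*(-191))*0 = -191/3*0 = 0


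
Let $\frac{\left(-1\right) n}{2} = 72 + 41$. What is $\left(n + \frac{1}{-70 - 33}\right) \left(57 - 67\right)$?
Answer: $\frac{232790}{103} \approx 2260.1$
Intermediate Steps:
$n = -226$ ($n = - 2 \left(72 + 41\right) = \left(-2\right) 113 = -226$)
$\left(n + \frac{1}{-70 - 33}\right) \left(57 - 67\right) = \left(-226 + \frac{1}{-70 - 33}\right) \left(57 - 67\right) = \left(-226 + \frac{1}{-103}\right) \left(57 - 67\right) = \left(-226 - \frac{1}{103}\right) \left(-10\right) = \left(- \frac{23279}{103}\right) \left(-10\right) = \frac{232790}{103}$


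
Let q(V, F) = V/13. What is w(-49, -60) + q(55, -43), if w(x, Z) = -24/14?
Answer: 229/91 ≈ 2.5165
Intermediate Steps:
q(V, F) = V/13 (q(V, F) = V*(1/13) = V/13)
w(x, Z) = -12/7 (w(x, Z) = -24*1/14 = -12/7)
w(-49, -60) + q(55, -43) = -12/7 + (1/13)*55 = -12/7 + 55/13 = 229/91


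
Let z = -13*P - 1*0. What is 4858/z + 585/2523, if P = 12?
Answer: -2027579/65598 ≈ -30.909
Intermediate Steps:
z = -156 (z = -13*12 - 1*0 = -156 + 0 = -156)
4858/z + 585/2523 = 4858/(-156) + 585/2523 = 4858*(-1/156) + 585*(1/2523) = -2429/78 + 195/841 = -2027579/65598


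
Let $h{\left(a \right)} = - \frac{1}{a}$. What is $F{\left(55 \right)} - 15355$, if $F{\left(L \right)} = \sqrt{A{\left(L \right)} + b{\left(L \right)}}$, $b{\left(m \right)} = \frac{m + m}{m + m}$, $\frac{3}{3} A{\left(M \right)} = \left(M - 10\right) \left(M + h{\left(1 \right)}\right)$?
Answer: $-15355 + \sqrt{2431} \approx -15306.0$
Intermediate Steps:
$A{\left(M \right)} = \left(-1 + M\right) \left(-10 + M\right)$ ($A{\left(M \right)} = \left(M - 10\right) \left(M - 1^{-1}\right) = \left(-10 + M\right) \left(M - 1\right) = \left(-10 + M\right) \left(-1 + M\right) = \left(-1 + M\right) \left(-10 + M\right)$)
$b{\left(m \right)} = 1$ ($b{\left(m \right)} = \frac{2 m}{2 m} = 2 m \frac{1}{2 m} = 1$)
$F{\left(L \right)} = \sqrt{11 + L^{2} - 11 L}$ ($F{\left(L \right)} = \sqrt{\left(10 + L^{2} - 11 L\right) + 1} = \sqrt{11 + L^{2} - 11 L}$)
$F{\left(55 \right)} - 15355 = \sqrt{11 + 55^{2} - 605} - 15355 = \sqrt{11 + 3025 - 605} - 15355 = \sqrt{2431} - 15355 = -15355 + \sqrt{2431}$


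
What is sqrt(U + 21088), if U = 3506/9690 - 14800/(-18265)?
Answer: sqrt(6606119694846868365)/17698785 ≈ 145.22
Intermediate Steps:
U = 20744909/17698785 (U = 3506*(1/9690) - 14800*(-1/18265) = 1753/4845 + 2960/3653 = 20744909/17698785 ≈ 1.1721)
sqrt(U + 21088) = sqrt(20744909/17698785 + 21088) = sqrt(373252722989/17698785) = sqrt(6606119694846868365)/17698785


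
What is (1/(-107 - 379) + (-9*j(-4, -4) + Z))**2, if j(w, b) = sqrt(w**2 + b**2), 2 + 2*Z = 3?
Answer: 153069649/59049 - 968*sqrt(2)/27 ≈ 2541.5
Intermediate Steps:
Z = 1/2 (Z = -1 + (1/2)*3 = -1 + 3/2 = 1/2 ≈ 0.50000)
j(w, b) = sqrt(b**2 + w**2)
(1/(-107 - 379) + (-9*j(-4, -4) + Z))**2 = (1/(-107 - 379) + (-9*sqrt((-4)**2 + (-4)**2) + 1/2))**2 = (1/(-486) + (-9*sqrt(16 + 16) + 1/2))**2 = (-1/486 + (-36*sqrt(2) + 1/2))**2 = (-1/486 + (1/2 - 36*sqrt(2)))**2 = (121/243 - 36*sqrt(2))**2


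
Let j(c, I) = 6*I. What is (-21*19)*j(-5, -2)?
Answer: 4788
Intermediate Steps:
(-21*19)*j(-5, -2) = (-21*19)*(6*(-2)) = -399*(-12) = 4788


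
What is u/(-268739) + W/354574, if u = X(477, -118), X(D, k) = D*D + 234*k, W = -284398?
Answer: -73657102240/47643931093 ≈ -1.5460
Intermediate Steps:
X(D, k) = D**2 + 234*k
u = 199917 (u = 477**2 + 234*(-118) = 227529 - 27612 = 199917)
u/(-268739) + W/354574 = 199917/(-268739) - 284398/354574 = 199917*(-1/268739) - 284398*1/354574 = -199917/268739 - 142199/177287 = -73657102240/47643931093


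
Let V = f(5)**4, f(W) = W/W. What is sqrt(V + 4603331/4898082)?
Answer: sqrt(46538699989866)/4898082 ≈ 1.3928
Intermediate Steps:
f(W) = 1
V = 1 (V = 1**4 = 1)
sqrt(V + 4603331/4898082) = sqrt(1 + 4603331/4898082) = sqrt(9501413/4898082) = sqrt(46538699989866)/4898082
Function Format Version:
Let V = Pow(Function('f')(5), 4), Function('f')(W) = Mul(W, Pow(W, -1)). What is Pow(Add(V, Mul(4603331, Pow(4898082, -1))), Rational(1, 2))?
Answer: Mul(Rational(1, 4898082), Pow(46538699989866, Rational(1, 2))) ≈ 1.3928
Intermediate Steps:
Function('f')(W) = 1
V = 1 (V = Pow(1, 4) = 1)
Pow(Add(V, Mul(4603331, Pow(4898082, -1))), Rational(1, 2)) = Pow(Add(1, Mul(4603331, Pow(4898082, -1))), Rational(1, 2)) = Pow(Add(1, Mul(4603331, Rational(1, 4898082))), Rational(1, 2)) = Pow(Add(1, Rational(4603331, 4898082)), Rational(1, 2)) = Pow(Rational(9501413, 4898082), Rational(1, 2)) = Mul(Rational(1, 4898082), Pow(46538699989866, Rational(1, 2)))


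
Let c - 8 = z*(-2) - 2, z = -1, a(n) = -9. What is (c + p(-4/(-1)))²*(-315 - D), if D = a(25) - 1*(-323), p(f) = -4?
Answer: -10064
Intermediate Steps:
D = 314 (D = -9 - 1*(-323) = -9 + 323 = 314)
c = 8 (c = 8 + (-1*(-2) - 2) = 8 + (2 - 2) = 8 + 0 = 8)
(c + p(-4/(-1)))²*(-315 - D) = (8 - 4)²*(-315 - 1*314) = 4²*(-315 - 314) = 16*(-629) = -10064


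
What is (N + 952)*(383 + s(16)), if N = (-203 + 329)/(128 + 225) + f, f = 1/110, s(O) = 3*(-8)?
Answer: 13275953907/38830 ≈ 3.4190e+5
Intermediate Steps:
s(O) = -24
f = 1/110 ≈ 0.0090909
N = 14213/38830 (N = (-203 + 329)/(128 + 225) + 1/110 = 126/353 + 1/110 = 14213/38830 ≈ 0.36603)
(N + 952)*(383 + s(16)) = (14213/38830 + 952)*(383 - 24) = (36980373/38830)*359 = 13275953907/38830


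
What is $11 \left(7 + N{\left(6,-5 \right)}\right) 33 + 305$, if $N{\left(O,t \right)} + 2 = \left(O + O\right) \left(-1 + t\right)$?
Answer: $-24016$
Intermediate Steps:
$N{\left(O,t \right)} = -2 + 2 O \left(-1 + t\right)$ ($N{\left(O,t \right)} = -2 + \left(O + O\right) \left(-1 + t\right) = -2 + 2 O \left(-1 + t\right)$)
$11 \left(7 + N{\left(6,-5 \right)}\right) 33 + 305 = 11 \left(7 - \left(14 + 60\right)\right) 33 + 305 = 11 \left(7 - 74\right) 33 + 305 = 11 \left(-67\right) 33 + 305 = \left(-737\right) 33 + 305 = -24321 + 305 = -24016$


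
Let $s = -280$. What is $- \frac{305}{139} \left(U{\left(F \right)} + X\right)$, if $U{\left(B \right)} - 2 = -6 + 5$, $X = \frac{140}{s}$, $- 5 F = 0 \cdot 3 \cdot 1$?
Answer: $- \frac{305}{278} \approx -1.0971$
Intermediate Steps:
$F = 0$ ($F = - \frac{0 \cdot 3 \cdot 1}{5} = - \frac{0 \cdot 1}{5} = \left(- \frac{1}{5}\right) 0 = 0$)
$X = - \frac{1}{2}$ ($X = \frac{140}{-280} = 140 \left(- \frac{1}{280}\right) = - \frac{1}{2} \approx -0.5$)
$U{\left(B \right)} = 1$ ($U{\left(B \right)} = 2 + \left(-6 + 5\right) = 2 - 1 = 1$)
$- \frac{305}{139} \left(U{\left(F \right)} + X\right) = - \frac{305}{139} \left(1 - \frac{1}{2}\right) = \left(-305\right) \frac{1}{139} \cdot \frac{1}{2} = \left(- \frac{305}{139}\right) \frac{1}{2} = - \frac{305}{278}$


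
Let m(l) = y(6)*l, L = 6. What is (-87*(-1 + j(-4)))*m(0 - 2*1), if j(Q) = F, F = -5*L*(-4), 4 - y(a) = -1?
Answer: 103530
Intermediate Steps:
y(a) = 5 (y(a) = 4 - 1*(-1) = 4 + 1 = 5)
F = 120 (F = -5*6*(-4) = -30*(-4) = 120)
j(Q) = 120
m(l) = 5*l
(-87*(-1 + j(-4)))*m(0 - 2*1) = (-87*(-1 + 120))*(5*(0 - 2*1)) = (-87*119)*(5*(0 - 2)) = (-29*357)*(5*(-2)) = -10353*(-10) = 103530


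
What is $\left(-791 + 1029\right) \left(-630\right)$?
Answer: $-149940$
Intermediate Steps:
$\left(-791 + 1029\right) \left(-630\right) = 238 \left(-630\right) = -149940$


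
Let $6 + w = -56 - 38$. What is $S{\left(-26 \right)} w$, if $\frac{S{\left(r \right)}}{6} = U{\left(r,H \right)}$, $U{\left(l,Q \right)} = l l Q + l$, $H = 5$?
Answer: $-2012400$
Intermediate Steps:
$U{\left(l,Q \right)} = l + Q l^{2}$ ($U{\left(l,Q \right)} = l^{2} Q + l = Q l^{2} + l = l + Q l^{2}$)
$S{\left(r \right)} = 6 r \left(1 + 5 r\right)$
$w = -100$ ($w = -6 - 94 = -100$)
$S{\left(-26 \right)} w = 6 \left(-26\right) \left(1 + 5 \left(-26\right)\right) \left(-100\right) = 6 \left(-26\right) \left(1 - 130\right) \left(-100\right) = 6 \left(-26\right) \left(-129\right) \left(-100\right) = 20124 \left(-100\right) = -2012400$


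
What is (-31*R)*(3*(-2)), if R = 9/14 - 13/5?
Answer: -12741/35 ≈ -364.03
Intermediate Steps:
R = -137/70 (R = 9*(1/14) - 13*⅕ = 9/14 - 13/5 = -137/70 ≈ -1.9571)
(-31*R)*(3*(-2)) = (-31*(-137/70))*(3*(-2)) = (4247/70)*(-6) = -12741/35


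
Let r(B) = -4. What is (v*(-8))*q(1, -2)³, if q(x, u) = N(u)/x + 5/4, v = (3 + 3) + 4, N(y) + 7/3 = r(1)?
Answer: 1134905/108 ≈ 10508.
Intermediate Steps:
N(y) = -19/3 (N(y) = -7/3 - 4 = -19/3)
v = 10 (v = 6 + 4 = 10)
q(x, u) = 5/4 - 19/(3*x) (q(x, u) = -19/(3*x) + 5/4 = 5/4 - 19/(3*x))
(v*(-8))*q(1, -2)³ = (10*(-8))*((1/12)*(-76 + 15*1)/1)³ = -80*(-76 + 15)³/1728 = -80*((1/12)*1*(-61))³ = -80*(-61/12)³ = -80*(-226981/1728) = 1134905/108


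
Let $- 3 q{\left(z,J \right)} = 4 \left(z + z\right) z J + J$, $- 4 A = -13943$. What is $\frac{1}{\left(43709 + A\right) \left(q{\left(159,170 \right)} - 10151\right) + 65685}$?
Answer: $- \frac{12}{6496409973737} \approx -1.8472 \cdot 10^{-12}$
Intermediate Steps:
$A = \frac{13943}{4}$ ($A = \left(- \frac{1}{4}\right) \left(-13943\right) = \frac{13943}{4} \approx 3485.8$)
$q{\left(z,J \right)} = - \frac{J}{3} - \frac{8 J z^{2}}{3}$ ($q{\left(z,J \right)} = - \frac{4 \left(z + z\right) z J + J}{3} = - \frac{4 \cdot 2 z z J + J}{3} = - \frac{8 z z J + J}{3} = - \frac{8 z^{2} J + J}{3} = - \frac{8 J z^{2} + J}{3} = - \frac{J + 8 J z^{2}}{3} = - \frac{J}{3} - \frac{8 J z^{2}}{3}$)
$\frac{1}{\left(43709 + A\right) \left(q{\left(159,170 \right)} - 10151\right) + 65685} = \frac{1}{\left(43709 + \frac{13943}{4}\right) \left(\left(- \frac{1}{3}\right) 170 \left(1 + 8 \cdot 159^{2}\right) - 10151\right) + 65685} = \frac{1}{\frac{188779 \left(\left(- \frac{1}{3}\right) 170 \left(1 + 8 \cdot 25281\right) - 10151\right)}{4} + 65685} = \frac{1}{\frac{188779 \left(\left(- \frac{1}{3}\right) 170 \left(1 + 202248\right) - 10151\right)}{4} + 65685} = \frac{1}{\frac{188779 \left(\left(- \frac{1}{3}\right) 170 \cdot 202249 - 10151\right)}{4} + 65685} = \frac{1}{\frac{188779 \left(- \frac{34382330}{3} - 10151\right)}{4} + 65685} = \frac{1}{\frac{188779}{4} \left(- \frac{34412783}{3}\right) + 65685} = \frac{1}{- \frac{6496410761957}{12} + 65685} = \frac{1}{- \frac{6496409973737}{12}} = - \frac{12}{6496409973737}$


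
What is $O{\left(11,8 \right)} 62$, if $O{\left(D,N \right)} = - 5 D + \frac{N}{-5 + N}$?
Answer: $- \frac{9734}{3} \approx -3244.7$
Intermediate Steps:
$O{\left(D,N \right)} = - 5 D + \frac{N}{-5 + N}$
$O{\left(11,8 \right)} 62 = \frac{8 + 25 \cdot 11 - 55 \cdot 8}{-5 + 8} \cdot 62 = \frac{8 + 275 - 440}{3} \cdot 62 = \frac{1}{3} \left(-157\right) 62 = \left(- \frac{157}{3}\right) 62 = - \frac{9734}{3}$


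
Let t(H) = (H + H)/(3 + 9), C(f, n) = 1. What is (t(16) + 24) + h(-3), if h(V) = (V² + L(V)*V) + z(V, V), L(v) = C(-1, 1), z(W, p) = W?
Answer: 89/3 ≈ 29.667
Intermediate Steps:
L(v) = 1
t(H) = H/6 (t(H) = (2*H)/12 = (2*H)*(1/12) = H/6)
h(V) = V² + 2*V (h(V) = (V² + 1*V) + V = (V² + V) + V = (V + V²) + V = V² + 2*V)
(t(16) + 24) + h(-3) = ((⅙)*16 + 24) - 3*(2 - 3) = (8/3 + 24) - 3*(-1) = 80/3 + 3 = 89/3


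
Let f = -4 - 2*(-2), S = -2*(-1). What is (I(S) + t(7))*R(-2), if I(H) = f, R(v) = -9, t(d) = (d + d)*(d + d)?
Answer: -1764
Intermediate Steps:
t(d) = 4*d² (t(d) = (2*d)*(2*d) = 4*d²)
S = 2
f = 0 (f = -4 + 4 = 0)
I(H) = 0
(I(S) + t(7))*R(-2) = (0 + 4*7²)*(-9) = (0 + 4*49)*(-9) = (0 + 196)*(-9) = 196*(-9) = -1764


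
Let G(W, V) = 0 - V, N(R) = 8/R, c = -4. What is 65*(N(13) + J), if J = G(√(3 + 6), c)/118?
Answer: 2490/59 ≈ 42.203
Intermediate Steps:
G(W, V) = -V
J = 2/59 (J = -1*(-4)/118 = 4*(1/118) = 2/59 ≈ 0.033898)
65*(N(13) + J) = 65*(8/13 + 2/59) = 65*(498/767) = 2490/59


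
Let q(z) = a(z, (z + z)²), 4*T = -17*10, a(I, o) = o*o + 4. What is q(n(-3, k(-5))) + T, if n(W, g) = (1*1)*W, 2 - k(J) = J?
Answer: 2515/2 ≈ 1257.5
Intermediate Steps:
k(J) = 2 - J
n(W, g) = W (n(W, g) = 1*W = W)
a(I, o) = 4 + o² (a(I, o) = o² + 4 = 4 + o²)
T = -85/2 (T = (-17*10)/4 = (¼)*(-170) = -85/2 ≈ -42.500)
q(z) = 4 + 16*z⁴ (q(z) = 4 + ((z + z)²)² = 4 + ((2*z)²)² = 4 + (4*z²)² = 4 + 16*z⁴)
q(n(-3, k(-5))) + T = (4 + 16*(-3)⁴) - 85/2 = (4 + 16*81) - 85/2 = (4 + 1296) - 85/2 = 1300 - 85/2 = 2515/2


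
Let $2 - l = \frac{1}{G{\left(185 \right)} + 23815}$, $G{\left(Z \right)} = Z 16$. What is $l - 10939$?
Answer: $- \frac{292838176}{26775} \approx -10937.0$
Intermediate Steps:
$G{\left(Z \right)} = 16 Z$
$l = \frac{53549}{26775}$ ($l = 2 - \frac{1}{16 \cdot 185 + 23815} = 2 - \frac{1}{2960 + 23815} = 2 - \frac{1}{26775} = \frac{53549}{26775} \approx 2.0$)
$l - 10939 = \frac{53549}{26775} - 10939 = - \frac{292838176}{26775}$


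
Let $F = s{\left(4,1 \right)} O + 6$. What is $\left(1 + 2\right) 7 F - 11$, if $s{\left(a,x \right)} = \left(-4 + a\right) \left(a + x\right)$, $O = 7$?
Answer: $115$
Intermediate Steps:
$F = 6$ ($F = \left(4^{2} - 16 - 4 + 4 \cdot 1\right) 7 + 6 = \left(16 - 16 - 4 + 4\right) 7 + 6 = 0 \cdot 7 + 6 = 0 + 6 = 6$)
$\left(1 + 2\right) 7 F - 11 = \left(1 + 2\right) 7 \cdot 6 - 11 = 3 \cdot 7 \cdot 6 - 11 = 21 \cdot 6 - 11 = 126 - 11 = 115$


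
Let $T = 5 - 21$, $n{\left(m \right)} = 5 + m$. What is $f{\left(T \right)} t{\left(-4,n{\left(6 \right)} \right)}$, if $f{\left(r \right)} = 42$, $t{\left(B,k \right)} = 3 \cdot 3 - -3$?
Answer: $504$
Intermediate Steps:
$t{\left(B,k \right)} = 12$ ($t{\left(B,k \right)} = 9 + 3 = 12$)
$T = -16$
$f{\left(T \right)} t{\left(-4,n{\left(6 \right)} \right)} = 42 \cdot 12 = 504$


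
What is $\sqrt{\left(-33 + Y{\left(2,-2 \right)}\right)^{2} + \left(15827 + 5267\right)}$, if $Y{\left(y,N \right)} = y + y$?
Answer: $\sqrt{21935} \approx 148.1$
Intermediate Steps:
$Y{\left(y,N \right)} = 2 y$
$\sqrt{\left(-33 + Y{\left(2,-2 \right)}\right)^{2} + \left(15827 + 5267\right)} = \sqrt{\left(-33 + 2 \cdot 2\right)^{2} + \left(15827 + 5267\right)} = \sqrt{\left(-33 + 4\right)^{2} + 21094} = \sqrt{\left(-29\right)^{2} + 21094} = \sqrt{841 + 21094} = \sqrt{21935}$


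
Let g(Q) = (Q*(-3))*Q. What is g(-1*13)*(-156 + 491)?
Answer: -169845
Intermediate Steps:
g(Q) = -3*Q² (g(Q) = (-3*Q)*Q = -3*Q²)
g(-1*13)*(-156 + 491) = (-3*(-1*13)²)*(-156 + 491) = -3*(-13)²*335 = -3*169*335 = -507*335 = -169845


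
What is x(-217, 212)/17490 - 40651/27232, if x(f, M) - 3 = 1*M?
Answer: -70513111/47628768 ≈ -1.4805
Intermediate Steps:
x(f, M) = 3 + M (x(f, M) = 3 + 1*M = 3 + M)
x(-217, 212)/17490 - 40651/27232 = (3 + 212)/17490 - 40651/27232 = 215*(1/17490) - 40651*1/27232 = 43/3498 - 40651/27232 = -70513111/47628768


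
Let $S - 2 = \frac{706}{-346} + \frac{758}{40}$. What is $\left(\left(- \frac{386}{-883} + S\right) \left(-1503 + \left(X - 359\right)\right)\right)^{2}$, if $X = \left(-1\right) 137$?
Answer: $\frac{13960862643625399171201}{9334124832400} \approx 1.4957 \cdot 10^{9}$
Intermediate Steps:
$X = -137$
$S = \frac{65427}{3460}$ ($S = 2 + \left(\frac{706}{-346} + \frac{758}{40}\right) = 2 + \left(706 \left(- \frac{1}{346}\right) + 758 \cdot \frac{1}{40}\right) = 2 + \left(- \frac{353}{173} + \frac{379}{20}\right) = 2 + \frac{58507}{3460} = \frac{65427}{3460} \approx 18.91$)
$\left(\left(- \frac{386}{-883} + S\right) \left(-1503 + \left(X - 359\right)\right)\right)^{2} = \left(\left(- \frac{386}{-883} + \frac{65427}{3460}\right) \left(-1503 - 496\right)\right)^{2} = \left(\left(\left(-386\right) \left(- \frac{1}{883}\right) + \frac{65427}{3460}\right) \left(-1503 - 496\right)\right)^{2} = \left(\left(\frac{386}{883} + \frac{65427}{3460}\right) \left(-1999\right)\right)^{2} = \left(\frac{59107601}{3055180} \left(-1999\right)\right)^{2} = \left(- \frac{118156094399}{3055180}\right)^{2} = \frac{13960862643625399171201}{9334124832400}$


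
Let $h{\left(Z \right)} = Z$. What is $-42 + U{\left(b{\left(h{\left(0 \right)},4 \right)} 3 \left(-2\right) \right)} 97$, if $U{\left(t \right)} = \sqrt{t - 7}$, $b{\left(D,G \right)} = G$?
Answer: $-42 + 97 i \sqrt{31} \approx -42.0 + 540.07 i$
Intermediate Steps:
$U{\left(t \right)} = \sqrt{-7 + t}$
$-42 + U{\left(b{\left(h{\left(0 \right)},4 \right)} 3 \left(-2\right) \right)} 97 = -42 + \sqrt{-7 + 4 \cdot 3 \left(-2\right)} 97 = -42 + \sqrt{-7 + 12 \left(-2\right)} 97 = -42 + \sqrt{-7 - 24} \cdot 97 = -42 + \sqrt{-31} \cdot 97 = -42 + i \sqrt{31} \cdot 97 = -42 + 97 i \sqrt{31}$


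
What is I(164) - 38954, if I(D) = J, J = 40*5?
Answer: -38754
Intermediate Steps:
J = 200
I(D) = 200
I(164) - 38954 = 200 - 38954 = -38754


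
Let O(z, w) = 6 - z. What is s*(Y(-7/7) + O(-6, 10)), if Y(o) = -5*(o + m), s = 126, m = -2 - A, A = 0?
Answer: 3402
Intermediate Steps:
m = -2 (m = -2 - 1*0 = -2 + 0 = -2)
Y(o) = 10 - 5*o (Y(o) = -5*(o - 2) = -5*(-2 + o) = 10 - 5*o)
s*(Y(-7/7) + O(-6, 10)) = 126*((10 - (-35)/7) + (6 - 1*(-6))) = 126*((10 - (-35)/7) + (6 + 6)) = 126*((10 - 5*(-1)) + 12) = 126*((10 + 5) + 12) = 126*(15 + 12) = 126*27 = 3402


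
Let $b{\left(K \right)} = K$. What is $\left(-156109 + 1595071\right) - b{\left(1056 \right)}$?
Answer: $1437906$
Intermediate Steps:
$\left(-156109 + 1595071\right) - b{\left(1056 \right)} = \left(-156109 + 1595071\right) - 1056 = 1438962 - 1056 = 1437906$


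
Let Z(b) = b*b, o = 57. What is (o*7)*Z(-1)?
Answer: 399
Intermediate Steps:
Z(b) = b**2
(o*7)*Z(-1) = (57*7)*(-1)**2 = 399*1 = 399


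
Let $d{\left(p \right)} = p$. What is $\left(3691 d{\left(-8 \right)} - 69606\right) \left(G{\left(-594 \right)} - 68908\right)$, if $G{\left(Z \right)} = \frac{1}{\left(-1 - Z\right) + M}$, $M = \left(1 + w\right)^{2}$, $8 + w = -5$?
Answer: $\frac{5034539521130}{737} \approx 6.8311 \cdot 10^{9}$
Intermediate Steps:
$w = -13$ ($w = -8 - 5 = -13$)
$M = 144$ ($M = \left(1 - 13\right)^{2} = \left(-12\right)^{2} = 144$)
$G{\left(Z \right)} = \frac{1}{143 - Z}$ ($G{\left(Z \right)} = \frac{1}{\left(-1 - Z\right) + 144} = \frac{1}{143 - Z}$)
$\left(3691 d{\left(-8 \right)} - 69606\right) \left(G{\left(-594 \right)} - 68908\right) = \left(3691 \left(-8\right) - 69606\right) \left(- \frac{1}{-143 - 594} - 68908\right) = \left(-29528 - 69606\right) \left(- \frac{1}{-737} - 68908\right) = - 99134 \left(\left(-1\right) \left(- \frac{1}{737}\right) - 68908\right) = - 99134 \left(\frac{1}{737} - 68908\right) = \left(-99134\right) \left(- \frac{50785195}{737}\right) = \frac{5034539521130}{737}$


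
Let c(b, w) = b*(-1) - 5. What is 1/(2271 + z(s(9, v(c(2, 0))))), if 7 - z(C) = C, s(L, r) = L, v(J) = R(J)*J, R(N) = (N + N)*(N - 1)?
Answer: 1/2269 ≈ 0.00044072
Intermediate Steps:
c(b, w) = -5 - b (c(b, w) = -b - 5 = -5 - b)
R(N) = 2*N*(-1 + N) (R(N) = (2*N)*(-1 + N) = 2*N*(-1 + N))
v(J) = 2*J**2*(-1 + J) (v(J) = (2*J*(-1 + J))*J = 2*J**2*(-1 + J))
z(C) = 7 - C
1/(2271 + z(s(9, v(c(2, 0))))) = 1/(2271 + (7 - 1*9)) = 1/(2271 + (7 - 9)) = 1/(2271 - 2) = 1/2269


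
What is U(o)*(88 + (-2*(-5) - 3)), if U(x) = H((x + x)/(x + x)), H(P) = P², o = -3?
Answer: 95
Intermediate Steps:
U(x) = 1 (U(x) = ((x + x)/(x + x))² = ((2*x)/((2*x)))² = ((2*x)*(1/(2*x)))² = 1² = 1)
U(o)*(88 + (-2*(-5) - 3)) = 1*(88 + (-2*(-5) - 3)) = 1*(88 + (10 - 3)) = 1*(88 + 7) = 1*95 = 95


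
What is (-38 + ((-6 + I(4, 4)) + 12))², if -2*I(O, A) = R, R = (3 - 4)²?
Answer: 4225/4 ≈ 1056.3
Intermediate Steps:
R = 1 (R = (-1)² = 1)
I(O, A) = -½ (I(O, A) = -½*1 = -½)
(-38 + ((-6 + I(4, 4)) + 12))² = (-38 + ((-6 - ½) + 12))² = (-38 + (-13/2 + 12))² = (-38 + 11/2)² = (-65/2)² = 4225/4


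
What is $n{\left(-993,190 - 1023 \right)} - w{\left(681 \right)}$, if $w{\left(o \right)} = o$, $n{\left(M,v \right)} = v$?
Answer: $-1514$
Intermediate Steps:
$n{\left(-993,190 - 1023 \right)} - w{\left(681 \right)} = \left(190 - 1023\right) - 681 = -833 - 681 = -1514$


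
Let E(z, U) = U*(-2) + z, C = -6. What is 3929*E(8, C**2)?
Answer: -251456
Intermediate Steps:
E(z, U) = z - 2*U (E(z, U) = -2*U + z = z - 2*U)
3929*E(8, C**2) = 3929*(8 - 2*(-6)**2) = 3929*(8 - 2*36) = 3929*(8 - 72) = 3929*(-64) = -251456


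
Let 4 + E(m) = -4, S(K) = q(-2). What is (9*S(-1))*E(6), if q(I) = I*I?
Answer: -288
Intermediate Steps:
q(I) = I**2
S(K) = 4 (S(K) = (-2)**2 = 4)
E(m) = -8 (E(m) = -4 - 4 = -8)
(9*S(-1))*E(6) = (9*4)*(-8) = 36*(-8) = -288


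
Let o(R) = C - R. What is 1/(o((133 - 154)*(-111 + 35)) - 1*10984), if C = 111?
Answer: -1/12469 ≈ -8.0199e-5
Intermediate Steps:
o(R) = 111 - R
1/(o((133 - 154)*(-111 + 35)) - 1*10984) = 1/((111 - (133 - 154)*(-111 + 35)) - 1*10984) = 1/((111 - (-21)*(-76)) - 10984) = 1/((111 - 1*1596) - 10984) = 1/((111 - 1596) - 10984) = 1/(-1485 - 10984) = 1/(-12469) = -1/12469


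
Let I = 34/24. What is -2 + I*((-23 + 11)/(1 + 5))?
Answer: -29/6 ≈ -4.8333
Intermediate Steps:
I = 17/12 (I = 34*(1/24) = 17/12 ≈ 1.4167)
-2 + I*((-23 + 11)/(1 + 5)) = -2 + 17*((-23 + 11)/(1 + 5))/12 = -2 + 17*(-12/6)/12 = -2 + 17*(-12*⅙)/12 = -2 + (17/12)*(-2) = -2 - 17/6 = -29/6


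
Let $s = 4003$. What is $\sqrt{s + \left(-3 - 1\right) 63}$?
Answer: $11 \sqrt{31} \approx 61.245$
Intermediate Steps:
$\sqrt{s + \left(-3 - 1\right) 63} = \sqrt{4003 + \left(-3 - 1\right) 63} = \sqrt{4003 - 252} = \sqrt{3751} = 11 \sqrt{31}$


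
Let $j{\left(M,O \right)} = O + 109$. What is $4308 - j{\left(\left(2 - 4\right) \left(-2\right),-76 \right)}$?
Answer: $4275$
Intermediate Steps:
$j{\left(M,O \right)} = 109 + O$
$4308 - j{\left(\left(2 - 4\right) \left(-2\right),-76 \right)} = 4308 - \left(109 - 76\right) = 4308 - 33 = 4275$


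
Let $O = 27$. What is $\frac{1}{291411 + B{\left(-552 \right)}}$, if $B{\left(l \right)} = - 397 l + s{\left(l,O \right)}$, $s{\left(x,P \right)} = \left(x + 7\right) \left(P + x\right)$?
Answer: $\frac{1}{796680} \approx 1.2552 \cdot 10^{-6}$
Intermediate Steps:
$s{\left(x,P \right)} = \left(7 + x\right) \left(P + x\right)$
$B{\left(l \right)} = 189 + l^{2} - 363 l$ ($B{\left(l \right)} = - 397 l + \left(l^{2} + 7 \cdot 27 + 7 l + 27 l\right) = - 397 l + \left(l^{2} + 189 + 7 l + 27 l\right) = - 397 l + \left(189 + l^{2} + 34 l\right) = 189 + l^{2} - 363 l$)
$\frac{1}{291411 + B{\left(-552 \right)}} = \frac{1}{291411 + \left(189 + \left(-552\right)^{2} - -200376\right)} = \frac{1}{291411 + \left(189 + 304704 + 200376\right)} = \frac{1}{291411 + 505269} = \frac{1}{796680}$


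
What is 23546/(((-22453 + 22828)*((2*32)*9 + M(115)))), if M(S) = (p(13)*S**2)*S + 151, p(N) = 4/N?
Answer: 306098/2284856625 ≈ 0.00013397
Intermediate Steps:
M(S) = 151 + 4*S**3/13 (M(S) = ((4/13)*S**2)*S + 151 = ((4*(1/13))*S**2)*S + 151 = (4*S**2/13)*S + 151 = 4*S**3/13 + 151 = 151 + 4*S**3/13)
23546/(((-22453 + 22828)*((2*32)*9 + M(115)))) = 23546/(((-22453 + 22828)*((2*32)*9 + (151 + (4/13)*115**3)))) = 23546/((375*(64*9 + (151 + (4/13)*1520875)))) = 23546/((375*(576 + (151 + 6083500/13)))) = 23546/((375*(576 + 6085463/13))) = 23546/((375*(6092951/13))) = 23546/(2284856625/13) = 23546*(13/2284856625) = 306098/2284856625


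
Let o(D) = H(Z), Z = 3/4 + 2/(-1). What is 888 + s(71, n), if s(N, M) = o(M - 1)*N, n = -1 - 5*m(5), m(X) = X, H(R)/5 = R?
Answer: 1777/4 ≈ 444.25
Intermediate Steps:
Z = -5/4 (Z = 3*(¼) + 2*(-1) = ¾ - 2 = -5/4 ≈ -1.2500)
H(R) = 5*R
o(D) = -25/4 (o(D) = 5*(-5/4) = -25/4)
n = -26 (n = -1 - 5*5 = -1 - 25 = -26)
s(N, M) = -25*N/4
888 + s(71, n) = 888 - 25/4*71 = 888 - 1775/4 = 1777/4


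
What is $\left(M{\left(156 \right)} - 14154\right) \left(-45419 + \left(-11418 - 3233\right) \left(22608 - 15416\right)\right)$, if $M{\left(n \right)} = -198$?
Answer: $1512921978672$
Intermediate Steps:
$\left(M{\left(156 \right)} - 14154\right) \left(-45419 + \left(-11418 - 3233\right) \left(22608 - 15416\right)\right) = \left(-198 - 14154\right) \left(-45419 + \left(-11418 - 3233\right) \left(22608 - 15416\right)\right) = - 14352 \left(-45419 - 105369992\right) = \left(-14352\right) \left(-105415411\right) = 1512921978672$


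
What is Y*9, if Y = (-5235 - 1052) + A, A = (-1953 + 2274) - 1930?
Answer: -71064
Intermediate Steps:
A = -1609 (A = 321 - 1930 = -1609)
Y = -7896 (Y = (-5235 - 1052) - 1609 = -6287 - 1609 = -7896)
Y*9 = -7896*9 = -71064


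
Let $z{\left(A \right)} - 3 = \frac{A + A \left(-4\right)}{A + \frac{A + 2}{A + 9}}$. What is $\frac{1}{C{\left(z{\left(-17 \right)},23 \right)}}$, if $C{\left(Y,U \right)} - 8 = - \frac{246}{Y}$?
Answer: $\frac{15}{10042} \approx 0.0014937$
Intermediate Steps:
$z{\left(A \right)} = 3 - \frac{3 A}{A + \frac{2 + A}{9 + A}}$ ($z{\left(A \right)} = 3 + \frac{A + A \left(-4\right)}{A + \frac{A + 2}{A + 9}} = 3 + \frac{A - 4 A}{A + \frac{2 + A}{9 + A}} = 3 + \frac{\left(-3\right) A}{A + \frac{2 + A}{9 + A}} = 3 - \frac{3 A}{A + \frac{2 + A}{9 + A}}$)
$C{\left(Y,U \right)} = 8 - \frac{246}{Y}$
$\frac{1}{C{\left(z{\left(-17 \right)},23 \right)}} = \frac{1}{8 - \frac{246}{3 \frac{1}{2 + \left(-17\right)^{2} + 10 \left(-17\right)} \left(2 - 17\right)}} = \frac{1}{8 - \frac{246}{3 \frac{1}{2 + 289 - 170} \left(-15\right)}} = \frac{1}{8 - \frac{246}{3 \cdot \frac{1}{121} \left(-15\right)}} = \frac{1}{8 - \frac{246}{- \frac{45}{121}}} = \frac{1}{8 - - \frac{9922}{15}} = \frac{1}{8 + \frac{9922}{15}} = \frac{1}{\frac{10042}{15}} = \frac{15}{10042}$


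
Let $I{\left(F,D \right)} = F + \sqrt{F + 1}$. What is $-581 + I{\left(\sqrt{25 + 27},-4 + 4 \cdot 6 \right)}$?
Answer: $-581 + \sqrt{1 + 2 \sqrt{13}} + 2 \sqrt{13} \approx -570.92$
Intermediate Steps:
$I{\left(F,D \right)} = F + \sqrt{1 + F}$
$-581 + I{\left(\sqrt{25 + 27},-4 + 4 \cdot 6 \right)} = -581 + \left(\sqrt{25 + 27} + \sqrt{1 + \sqrt{25 + 27}}\right) = -581 + \left(\sqrt{52} + \sqrt{1 + \sqrt{52}}\right) = -581 + \left(2 \sqrt{13} + \sqrt{1 + 2 \sqrt{13}}\right) = -581 + \left(\sqrt{1 + 2 \sqrt{13}} + 2 \sqrt{13}\right) = -581 + \sqrt{1 + 2 \sqrt{13}} + 2 \sqrt{13}$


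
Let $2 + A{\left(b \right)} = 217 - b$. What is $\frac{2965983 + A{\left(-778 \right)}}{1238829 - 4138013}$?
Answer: $- \frac{185436}{181199} \approx -1.0234$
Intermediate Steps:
$A{\left(b \right)} = 215 - b$ ($A{\left(b \right)} = -2 - \left(-217 + b\right) = 215 - b$)
$\frac{2965983 + A{\left(-778 \right)}}{1238829 - 4138013} = \frac{2965983 + \left(215 - -778\right)}{1238829 - 4138013} = \frac{2965983 + \left(215 + 778\right)}{-2899184} = \left(2965983 + 993\right) \left(- \frac{1}{2899184}\right) = 2966976 \left(- \frac{1}{2899184}\right) = - \frac{185436}{181199}$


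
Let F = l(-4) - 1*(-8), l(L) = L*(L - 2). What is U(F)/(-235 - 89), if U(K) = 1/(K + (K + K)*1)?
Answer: -1/31104 ≈ -3.2150e-5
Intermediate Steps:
l(L) = L*(-2 + L)
F = 32 (F = -4*(-2 - 4) - 1*(-8) = -4*(-6) + 8 = 24 + 8 = 32)
U(K) = 1/(3*K) (U(K) = 1/(K + (2*K)*1) = 1/(K + 2*K) = 1/(3*K))
U(F)/(-235 - 89) = ((⅓)/32)/(-235 - 89) = ((⅓)*(1/32))/(-324) = -1/324*1/96 = -1/31104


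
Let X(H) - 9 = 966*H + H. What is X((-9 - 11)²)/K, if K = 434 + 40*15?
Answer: 386809/1034 ≈ 374.09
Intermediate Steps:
K = 1034 (K = 434 + 600 = 1034)
X(H) = 9 + 967*H (X(H) = 9 + (966*H + H) = 9 + 967*H)
X((-9 - 11)²)/K = (9 + 967*(-9 - 11)²)/1034 = (9 + 967*(-20)²)*(1/1034) = (9 + 967*400)*(1/1034) = (9 + 386800)*(1/1034) = 386809*(1/1034) = 386809/1034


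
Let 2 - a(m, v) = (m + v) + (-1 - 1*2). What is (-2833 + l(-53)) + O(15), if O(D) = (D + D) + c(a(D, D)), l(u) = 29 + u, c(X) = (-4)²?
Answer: -2811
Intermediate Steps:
a(m, v) = 5 - m - v (a(m, v) = 2 - ((m + v) + (-1 - 1*2)) = 2 - ((m + v) + (-1 - 2)) = 2 - ((m + v) - 3) = 2 - (-3 + m + v) = 2 + (3 - m - v) = 5 - m - v)
c(X) = 16
O(D) = 16 + 2*D (O(D) = (D + D) + 16 = 2*D + 16 = 16 + 2*D)
(-2833 + l(-53)) + O(15) = (-2833 + (29 - 53)) + (16 + 2*15) = (-2833 - 24) + (16 + 30) = -2857 + 46 = -2811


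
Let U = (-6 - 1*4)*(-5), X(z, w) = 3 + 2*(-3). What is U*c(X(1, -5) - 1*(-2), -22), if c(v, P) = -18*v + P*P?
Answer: 25100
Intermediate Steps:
X(z, w) = -3 (X(z, w) = 3 - 6 = -3)
c(v, P) = P**2 - 18*v (c(v, P) = -18*v + P**2 = P**2 - 18*v)
U = 50 (U = (-6 - 4)*(-5) = -10*(-5) = 50)
U*c(X(1, -5) - 1*(-2), -22) = 50*((-22)**2 - 18*(-3 - 1*(-2))) = 50*(484 - 18*(-3 + 2)) = 50*(484 - 18*(-1)) = 50*(484 + 18) = 50*502 = 25100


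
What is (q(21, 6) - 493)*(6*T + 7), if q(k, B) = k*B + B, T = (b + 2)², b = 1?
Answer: -22021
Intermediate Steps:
T = 9 (T = (1 + 2)² = 3² = 9)
q(k, B) = B + B*k (q(k, B) = B*k + B = B + B*k)
(q(21, 6) - 493)*(6*T + 7) = (6*(1 + 21) - 493)*(6*9 + 7) = (6*22 - 493)*(54 + 7) = (132 - 493)*61 = -361*61 = -22021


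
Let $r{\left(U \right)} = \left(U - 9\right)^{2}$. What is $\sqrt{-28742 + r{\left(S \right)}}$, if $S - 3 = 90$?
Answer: $i \sqrt{21686} \approx 147.26 i$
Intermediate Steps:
$S = 93$ ($S = 3 + 90 = 93$)
$r{\left(U \right)} = \left(-9 + U\right)^{2}$
$\sqrt{-28742 + r{\left(S \right)}} = \sqrt{-28742 + \left(-9 + 93\right)^{2}} = \sqrt{-28742 + 84^{2}} = \sqrt{-28742 + 7056} = \sqrt{-21686} = i \sqrt{21686}$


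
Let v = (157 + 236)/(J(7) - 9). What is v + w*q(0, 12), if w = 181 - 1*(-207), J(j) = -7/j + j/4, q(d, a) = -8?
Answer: -34668/11 ≈ -3151.6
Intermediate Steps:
J(j) = -7/j + j/4 (J(j) = -7/j + j*(¼) = -7/j + j/4)
w = 388 (w = 181 + 207 = 388)
v = -524/11 (v = (157 + 236)/((-7/7 + (¼)*7) - 9) = 393/((-7*⅐ + 7/4) - 9) = 393/((-1 + 7/4) - 9) = 393/(¾ - 9) = 393/(-33/4) = 393*(-4/33) = -524/11 ≈ -47.636)
v + w*q(0, 12) = -524/11 + 388*(-8) = -524/11 - 3104 = -34668/11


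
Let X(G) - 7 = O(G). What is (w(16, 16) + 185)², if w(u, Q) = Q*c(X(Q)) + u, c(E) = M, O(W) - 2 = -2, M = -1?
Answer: 34225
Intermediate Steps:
O(W) = 0 (O(W) = 2 - 2 = 0)
X(G) = 7 (X(G) = 7 + 0 = 7)
c(E) = -1
w(u, Q) = u - Q (w(u, Q) = Q*(-1) + u = -Q + u = u - Q)
(w(16, 16) + 185)² = ((16 - 1*16) + 185)² = ((16 - 16) + 185)² = (0 + 185)² = 185² = 34225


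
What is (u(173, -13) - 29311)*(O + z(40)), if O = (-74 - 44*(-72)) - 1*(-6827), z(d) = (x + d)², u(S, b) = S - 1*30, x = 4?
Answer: -345844976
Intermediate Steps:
u(S, b) = -30 + S (u(S, b) = S - 30 = -30 + S)
z(d) = (4 + d)²
O = 9921 (O = (-74 + 3168) + 6827 = 3094 + 6827 = 9921)
(u(173, -13) - 29311)*(O + z(40)) = ((-30 + 173) - 29311)*(9921 + (4 + 40)²) = (143 - 29311)*(9921 + 44²) = -29168*(9921 + 1936) = -29168*11857 = -345844976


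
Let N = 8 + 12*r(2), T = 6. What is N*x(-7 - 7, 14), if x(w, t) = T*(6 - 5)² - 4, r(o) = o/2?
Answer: 40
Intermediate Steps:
r(o) = o/2 (r(o) = o*(½) = o/2)
x(w, t) = 2 (x(w, t) = 6*(6 - 5)² - 4 = 6*1² - 4 = 6*1 - 4 = 6 - 4 = 2)
N = 20 (N = 8 + 12*((½)*2) = 8 + 12*1 = 8 + 12 = 20)
N*x(-7 - 7, 14) = 20*2 = 40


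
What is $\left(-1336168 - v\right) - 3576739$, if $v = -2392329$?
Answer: $-2520578$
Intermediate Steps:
$\left(-1336168 - v\right) - 3576739 = \left(-1336168 - -2392329\right) - 3576739 = \left(-1336168 + 2392329\right) - 3576739 = 1056161 - 3576739 = -2520578$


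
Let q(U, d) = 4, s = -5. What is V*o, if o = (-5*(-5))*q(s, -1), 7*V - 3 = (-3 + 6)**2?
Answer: 1200/7 ≈ 171.43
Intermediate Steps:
V = 12/7 (V = 3/7 + (-3 + 6)**2/7 = 3/7 + (1/7)*3**2 = 3/7 + (1/7)*9 = 3/7 + 9/7 = 12/7 ≈ 1.7143)
o = 100 (o = -5*(-5)*4 = 25*4 = 100)
V*o = (12/7)*100 = 1200/7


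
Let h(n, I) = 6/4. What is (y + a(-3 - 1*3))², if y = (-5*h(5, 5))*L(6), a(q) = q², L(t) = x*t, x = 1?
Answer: 81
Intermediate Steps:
h(n, I) = 3/2 (h(n, I) = 6*(¼) = 3/2)
L(t) = t (L(t) = 1*t = t)
y = -45 (y = -5*3/2*6 = -15/2*6 = -45)
(y + a(-3 - 1*3))² = (-45 + (-3 - 1*3)²)² = (-45 + (-3 - 3)²)² = (-45 + (-6)²)² = (-45 + 36)² = (-9)² = 81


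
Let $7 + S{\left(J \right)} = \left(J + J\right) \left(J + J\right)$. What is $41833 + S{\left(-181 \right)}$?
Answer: $172870$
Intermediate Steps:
$S{\left(J \right)} = -7 + 4 J^{2}$ ($S{\left(J \right)} = -7 + \left(J + J\right) \left(J + J\right) = -7 + 2 J 2 J = -7 + 4 J^{2}$)
$41833 + S{\left(-181 \right)} = 41833 - \left(7 - 4 \left(-181\right)^{2}\right) = 41833 + \left(-7 + 4 \cdot 32761\right) = 41833 + \left(-7 + 131044\right) = 41833 + 131037 = 172870$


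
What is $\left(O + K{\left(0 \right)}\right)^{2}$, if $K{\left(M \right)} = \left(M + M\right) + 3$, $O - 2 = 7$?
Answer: $144$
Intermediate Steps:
$O = 9$ ($O = 2 + 7 = 9$)
$K{\left(M \right)} = 3 + 2 M$ ($K{\left(M \right)} = 2 M + 3 = 3 + 2 M$)
$\left(O + K{\left(0 \right)}\right)^{2} = \left(9 + \left(3 + 2 \cdot 0\right)\right)^{2} = \left(9 + \left(3 + 0\right)\right)^{2} = \left(9 + 3\right)^{2} = 12^{2} = 144$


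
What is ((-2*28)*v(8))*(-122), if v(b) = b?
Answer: 54656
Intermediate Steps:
((-2*28)*v(8))*(-122) = (-2*28*8)*(-122) = -56*8*(-122) = -448*(-122) = 54656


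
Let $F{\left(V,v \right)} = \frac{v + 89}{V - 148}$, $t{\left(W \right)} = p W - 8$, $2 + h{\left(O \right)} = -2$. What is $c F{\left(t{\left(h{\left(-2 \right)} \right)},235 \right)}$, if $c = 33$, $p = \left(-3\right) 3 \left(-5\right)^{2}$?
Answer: $\frac{891}{62} \approx 14.371$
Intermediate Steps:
$h{\left(O \right)} = -4$ ($h{\left(O \right)} = -2 - 2 = -4$)
$p = -225$ ($p = \left(-9\right) 25 = -225$)
$t{\left(W \right)} = -8 - 225 W$ ($t{\left(W \right)} = - 225 W - 8 = -8 - 225 W$)
$F{\left(V,v \right)} = \frac{89 + v}{-148 + V}$
$c F{\left(t{\left(h{\left(-2 \right)} \right)},235 \right)} = 33 \frac{89 + 235}{-148 - -892} = 33 \frac{1}{-148 + \left(-8 + 900\right)} 324 = 33 \frac{1}{-148 + 892} \cdot 324 = 33 \cdot \frac{1}{744} \cdot 324 = 33 \cdot \frac{27}{62} = \frac{891}{62}$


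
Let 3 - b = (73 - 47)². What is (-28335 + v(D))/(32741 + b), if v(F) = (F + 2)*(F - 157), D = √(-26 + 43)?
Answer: -7158/8017 - 155*√17/32068 ≈ -0.91278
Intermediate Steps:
D = √17 ≈ 4.1231
b = -673 (b = 3 - (73 - 47)² = 3 - 1*26² = 3 - 1*676 = 3 - 676 = -673)
v(F) = (-157 + F)*(2 + F) (v(F) = (2 + F)*(-157 + F) = (-157 + F)*(2 + F))
(-28335 + v(D))/(32741 + b) = (-28335 + (-314 + (√17)² - 155*√17))/(32741 - 673) = (-28335 + (-314 + 17 - 155*√17))/32068 = (-28335 + (-297 - 155*√17))*(1/32068) = (-28632 - 155*√17)*(1/32068) = -7158/8017 - 155*√17/32068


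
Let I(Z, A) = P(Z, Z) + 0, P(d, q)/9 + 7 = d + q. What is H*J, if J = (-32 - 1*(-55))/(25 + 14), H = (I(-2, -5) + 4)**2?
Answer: 207575/39 ≈ 5322.4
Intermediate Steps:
P(d, q) = -63 + 9*d + 9*q (P(d, q) = -63 + 9*(d + q) = -63 + (9*d + 9*q) = -63 + 9*d + 9*q)
I(Z, A) = -63 + 18*Z (I(Z, A) = (-63 + 9*Z + 9*Z) + 0 = (-63 + 18*Z) + 0 = -63 + 18*Z)
H = 9025 (H = ((-63 + 18*(-2)) + 4)**2 = ((-63 - 36) + 4)**2 = (-99 + 4)**2 = (-95)**2 = 9025)
J = 23/39 (J = (-32 + 55)/39 = 23*(1/39) = 23/39 ≈ 0.58974)
H*J = 9025*(23/39) = 207575/39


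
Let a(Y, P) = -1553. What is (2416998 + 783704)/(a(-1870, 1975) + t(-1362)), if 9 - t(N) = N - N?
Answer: -1600351/772 ≈ -2073.0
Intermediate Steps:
t(N) = 9 (t(N) = 9 - (N - N) = 9 - 1*0 = 9 + 0 = 9)
(2416998 + 783704)/(a(-1870, 1975) + t(-1362)) = (2416998 + 783704)/(-1553 + 9) = 3200702/(-1544) = 3200702*(-1/1544) = -1600351/772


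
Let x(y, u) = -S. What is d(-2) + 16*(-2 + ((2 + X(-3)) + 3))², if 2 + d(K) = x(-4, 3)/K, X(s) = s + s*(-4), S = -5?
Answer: 4599/2 ≈ 2299.5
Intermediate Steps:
x(y, u) = 5 (x(y, u) = -1*(-5) = 5)
X(s) = -3*s (X(s) = s - 4*s = -3*s)
d(K) = -2 + 5/K
d(-2) + 16*(-2 + ((2 + X(-3)) + 3))² = (-2 + 5/(-2)) + 16*(-2 + ((2 - 3*(-3)) + 3))² = (-2 + 5*(-½)) + 16*(-2 + ((2 + 9) + 3))² = (-2 - 5/2) + 16*(-2 + (11 + 3))² = -9/2 + 16*(-2 + 14)² = -9/2 + 16*12² = -9/2 + 16*144 = -9/2 + 2304 = 4599/2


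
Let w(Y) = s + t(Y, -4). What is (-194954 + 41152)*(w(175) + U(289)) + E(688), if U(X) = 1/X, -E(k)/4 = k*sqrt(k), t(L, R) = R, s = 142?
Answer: -6134085166/289 - 11008*sqrt(43) ≈ -2.1297e+7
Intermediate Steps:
E(k) = -4*k**(3/2) (E(k) = -4*k*sqrt(k) = -4*k**(3/2))
w(Y) = 138 (w(Y) = 142 - 4 = 138)
(-194954 + 41152)*(w(175) + U(289)) + E(688) = (-194954 + 41152)*(138 + 1/289) - 11008*sqrt(43) = -153802*(138 + 1/289) - 11008*sqrt(43) = -153802*39883/289 - 11008*sqrt(43) = -6134085166/289 - 11008*sqrt(43)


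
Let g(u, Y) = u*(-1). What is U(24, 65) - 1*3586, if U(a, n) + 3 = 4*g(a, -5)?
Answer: -3685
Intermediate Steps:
g(u, Y) = -u
U(a, n) = -3 - 4*a (U(a, n) = -3 + 4*(-a) = -3 - 4*a)
U(24, 65) - 1*3586 = (-3 - 4*24) - 1*3586 = (-3 - 96) - 3586 = -99 - 3586 = -3685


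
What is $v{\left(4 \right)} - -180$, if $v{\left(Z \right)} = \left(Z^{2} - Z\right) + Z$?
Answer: $196$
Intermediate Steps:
$v{\left(Z \right)} = Z^{2}$
$v{\left(4 \right)} - -180 = 4^{2} - -180 = 16 + 180 = 196$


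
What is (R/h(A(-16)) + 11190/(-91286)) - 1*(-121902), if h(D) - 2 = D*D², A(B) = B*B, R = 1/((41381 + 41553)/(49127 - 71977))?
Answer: 3870857114845453363871/31753876124202258 ≈ 1.2190e+5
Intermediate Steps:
R = -11425/41467 (R = 1/(82934/(-22850)) = 1/(82934*(-1/22850)) = 1/(-41467/11425) = -11425/41467 ≈ -0.27552)
A(B) = B²
h(D) = 2 + D³ (h(D) = 2 + D*D² = 2 + D³)
(R/h(A(-16)) + 11190/(-91286)) - 1*(-121902) = (-11425/(41467*(2 + ((-16)²)³)) + 11190/(-91286)) - 1*(-121902) = (-11425/(41467*(2 + 256³)) + 11190*(-1/91286)) + 121902 = (-11425/(41467*(2 + 16777216)) - 5595/45643) + 121902 = (-11425/41467/16777218 - 5595/45643) + 121902 = (-11425/41467*1/16777218 - 5595/45643) + 121902 = (-11425/695700898806 - 5595/45643) + 121902 = -3892447050290845/31753876124202258 + 121902 = 3870857114845453363871/31753876124202258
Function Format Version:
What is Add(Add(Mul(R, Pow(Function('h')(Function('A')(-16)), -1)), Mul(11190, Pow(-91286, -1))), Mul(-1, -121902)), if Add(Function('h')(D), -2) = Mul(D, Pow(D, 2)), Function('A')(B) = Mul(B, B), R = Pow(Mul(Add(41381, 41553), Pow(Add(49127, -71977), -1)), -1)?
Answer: Rational(3870857114845453363871, 31753876124202258) ≈ 1.2190e+5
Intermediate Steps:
R = Rational(-11425, 41467) (R = Pow(Mul(82934, Pow(-22850, -1)), -1) = Pow(Mul(82934, Rational(-1, 22850)), -1) = Pow(Rational(-41467, 11425), -1) = Rational(-11425, 41467) ≈ -0.27552)
Function('A')(B) = Pow(B, 2)
Function('h')(D) = Add(2, Pow(D, 3)) (Function('h')(D) = Add(2, Mul(D, Pow(D, 2))) = Add(2, Pow(D, 3)))
Add(Add(Mul(R, Pow(Function('h')(Function('A')(-16)), -1)), Mul(11190, Pow(-91286, -1))), Mul(-1, -121902)) = Add(Add(Mul(Rational(-11425, 41467), Pow(Add(2, Pow(Pow(-16, 2), 3)), -1)), Mul(11190, Pow(-91286, -1))), Mul(-1, -121902)) = Add(Add(Mul(Rational(-11425, 41467), Pow(Add(2, Pow(256, 3)), -1)), Mul(11190, Rational(-1, 91286))), 121902) = Add(Add(Mul(Rational(-11425, 41467), Pow(Add(2, 16777216), -1)), Rational(-5595, 45643)), 121902) = Add(Add(Mul(Rational(-11425, 41467), Pow(16777218, -1)), Rational(-5595, 45643)), 121902) = Add(Add(Mul(Rational(-11425, 41467), Rational(1, 16777218)), Rational(-5595, 45643)), 121902) = Add(Add(Rational(-11425, 695700898806), Rational(-5595, 45643)), 121902) = Add(Rational(-3892447050290845, 31753876124202258), 121902) = Rational(3870857114845453363871, 31753876124202258)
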